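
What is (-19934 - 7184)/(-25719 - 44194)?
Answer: 27118/69913 ≈ 0.38788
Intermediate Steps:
(-19934 - 7184)/(-25719 - 44194) = -27118/(-69913) = -27118*(-1/69913) = 27118/69913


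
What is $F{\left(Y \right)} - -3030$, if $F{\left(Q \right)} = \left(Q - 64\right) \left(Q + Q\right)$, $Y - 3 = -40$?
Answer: $10504$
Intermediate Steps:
$Y = -37$ ($Y = 3 - 40 = -37$)
$F{\left(Q \right)} = 2 Q \left(-64 + Q\right)$ ($F{\left(Q \right)} = \left(-64 + Q\right) 2 Q = 2 Q \left(-64 + Q\right)$)
$F{\left(Y \right)} - -3030 = 2 \left(-37\right) \left(-64 - 37\right) - -3030 = 2 \left(-37\right) \left(-101\right) + 3030 = 7474 + 3030 = 10504$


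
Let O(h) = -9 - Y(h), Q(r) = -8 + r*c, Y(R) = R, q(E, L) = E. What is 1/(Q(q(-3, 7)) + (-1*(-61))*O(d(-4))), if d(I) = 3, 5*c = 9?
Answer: -5/3727 ≈ -0.0013416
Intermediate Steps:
c = 9/5 (c = (⅕)*9 = 9/5 ≈ 1.8000)
Q(r) = -8 + 9*r/5 (Q(r) = -8 + r*(9/5) = -8 + 9*r/5)
O(h) = -9 - h
1/(Q(q(-3, 7)) + (-1*(-61))*O(d(-4))) = 1/((-8 + (9/5)*(-3)) + (-1*(-61))*(-9 - 1*3)) = 1/((-8 - 27/5) + 61*(-9 - 3)) = 1/(-67/5 + 61*(-12)) = 1/(-67/5 - 732) = 1/(-3727/5) = -5/3727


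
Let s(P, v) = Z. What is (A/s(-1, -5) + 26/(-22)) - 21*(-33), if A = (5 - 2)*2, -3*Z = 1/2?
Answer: 7214/11 ≈ 655.82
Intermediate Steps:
Z = -⅙ (Z = -⅓/2 = -⅓*½ = -⅙ ≈ -0.16667)
A = 6 (A = 3*2 = 6)
s(P, v) = -⅙
(A/s(-1, -5) + 26/(-22)) - 21*(-33) = (6/(-⅙) + 26/(-22)) - 21*(-33) = (6*(-6) + 26*(-1/22)) + 693 = (-36 - 13/11) + 693 = -409/11 + 693 = 7214/11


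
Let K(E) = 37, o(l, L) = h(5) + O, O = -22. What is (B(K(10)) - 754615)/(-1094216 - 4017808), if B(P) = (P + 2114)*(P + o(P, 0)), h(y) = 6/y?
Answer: 899711/6390030 ≈ 0.14080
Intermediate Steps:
o(l, L) = -104/5 (o(l, L) = 6/5 - 22 = -104/5)
B(P) = (2114 + P)*(-104/5 + P) (B(P) = (P + 2114)*(P - 104/5) = (2114 + P)*(-104/5 + P))
(B(K(10)) - 754615)/(-1094216 - 4017808) = ((-219856/5 + 37² + (10466/5)*37) - 754615)/(-1094216 - 4017808) = ((-219856/5 + 1369 + 387242/5) - 754615)/(-5112024) = (174231/5 - 754615)*(-1/5112024) = -3598844/5*(-1/5112024) = 899711/6390030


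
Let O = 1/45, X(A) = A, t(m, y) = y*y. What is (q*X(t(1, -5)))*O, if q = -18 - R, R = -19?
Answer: 5/9 ≈ 0.55556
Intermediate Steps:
t(m, y) = y²
q = 1 (q = -18 - 1*(-19) = -18 + 19 = 1)
O = 1/45 ≈ 0.022222
(q*X(t(1, -5)))*O = (1*(-5)²)*(1/45) = (1*25)*(1/45) = 25*(1/45) = 5/9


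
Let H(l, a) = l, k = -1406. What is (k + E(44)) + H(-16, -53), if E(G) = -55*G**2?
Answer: -107902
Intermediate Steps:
(k + E(44)) + H(-16, -53) = (-1406 - 55*44**2) - 16 = (-1406 - 55*1936) - 16 = (-1406 - 106480) - 16 = -107886 - 16 = -107902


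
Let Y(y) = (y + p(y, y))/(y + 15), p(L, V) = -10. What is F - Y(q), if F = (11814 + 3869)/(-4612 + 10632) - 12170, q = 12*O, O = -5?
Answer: -659313733/54180 ≈ -12169.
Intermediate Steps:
q = -60 (q = 12*(-5) = -60)
Y(y) = (-10 + y)/(15 + y) (Y(y) = (y - 10)/(y + 15) = (-10 + y)/(15 + y))
F = -73247717/6020 (F = 15683/6020 - 12170 = -73247717/6020 ≈ -12167.)
F - Y(q) = -73247717/6020 - (-10 - 60)/(15 - 60) = -73247717/6020 - (-70)/(-45) = -73247717/6020 - (-1)*(-70)/45 = -73247717/6020 - 1*14/9 = -73247717/6020 - 14/9 = -659313733/54180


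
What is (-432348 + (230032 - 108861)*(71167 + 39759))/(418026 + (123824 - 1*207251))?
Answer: 13440581998/334599 ≈ 40169.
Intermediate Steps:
(-432348 + (230032 - 108861)*(71167 + 39759))/(418026 + (123824 - 1*207251)) = (-432348 + 121171*110926)/(418026 + (123824 - 207251)) = (-432348 + 13441014346)/(418026 - 83427) = 13440581998/334599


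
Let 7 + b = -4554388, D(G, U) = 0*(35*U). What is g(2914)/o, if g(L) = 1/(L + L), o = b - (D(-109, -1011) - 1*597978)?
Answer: -1/23057998276 ≈ -4.3369e-11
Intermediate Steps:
D(G, U) = 0
b = -4554395 (b = -7 - 4554388 = -4554395)
o = -3956417 (o = -4554395 - (0 - 1*597978) = -4554395 - (0 - 597978) = -4554395 - 1*(-597978) = -4554395 + 597978 = -3956417)
g(L) = 1/(2*L)
g(2914)/o = ((½)/2914)/(-3956417) = ((½)*(1/2914))*(-1/3956417) = (1/5828)*(-1/3956417) = -1/23057998276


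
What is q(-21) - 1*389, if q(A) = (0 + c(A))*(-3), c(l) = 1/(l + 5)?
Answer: -6221/16 ≈ -388.81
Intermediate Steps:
c(l) = 1/(5 + l)
q(A) = -3/(5 + A) (q(A) = (0 + 1/(5 + A))*(-3) = -3/(5 + A))
q(-21) - 1*389 = -3/(5 - 21) - 1*389 = -3/(-16) - 389 = -3*(-1/16) - 389 = 3/16 - 389 = -6221/16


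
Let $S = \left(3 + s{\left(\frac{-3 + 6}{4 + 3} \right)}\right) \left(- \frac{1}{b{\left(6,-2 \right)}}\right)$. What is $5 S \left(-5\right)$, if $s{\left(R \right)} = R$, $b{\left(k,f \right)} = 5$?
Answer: $\frac{120}{7} \approx 17.143$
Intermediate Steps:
$S = - \frac{24}{35}$ ($S = \left(3 + \frac{-3 + 6}{4 + 3}\right) \left(- \frac{1}{5}\right) = \left(3 + \frac{3}{7}\right) \left(\left(-1\right) \frac{1}{5}\right) = \left(3 + 3 \cdot \frac{1}{7}\right) \left(- \frac{1}{5}\right) = \left(3 + \frac{3}{7}\right) \left(- \frac{1}{5}\right) = \frac{24}{7} \left(- \frac{1}{5}\right) = - \frac{24}{35} \approx -0.68571$)
$5 S \left(-5\right) = 5 \left(- \frac{24}{35}\right) \left(-5\right) = \left(- \frac{24}{7}\right) \left(-5\right) = \frac{120}{7}$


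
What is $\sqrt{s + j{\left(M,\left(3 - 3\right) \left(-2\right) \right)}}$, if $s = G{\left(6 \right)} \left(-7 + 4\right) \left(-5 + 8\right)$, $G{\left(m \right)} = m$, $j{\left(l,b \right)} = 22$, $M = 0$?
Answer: $4 i \sqrt{2} \approx 5.6569 i$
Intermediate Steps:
$s = -54$ ($s = 6 \left(-7 + 4\right) \left(-5 + 8\right) = 6 \left(\left(-3\right) 3\right) = 6 \left(-9\right) = -54$)
$\sqrt{s + j{\left(M,\left(3 - 3\right) \left(-2\right) \right)}} = \sqrt{-54 + 22} = \sqrt{-32} = 4 i \sqrt{2}$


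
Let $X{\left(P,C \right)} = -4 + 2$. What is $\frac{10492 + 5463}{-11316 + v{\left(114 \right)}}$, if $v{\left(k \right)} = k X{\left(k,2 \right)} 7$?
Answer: $- \frac{15955}{12912} \approx -1.2357$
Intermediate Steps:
$X{\left(P,C \right)} = -2$
$v{\left(k \right)} = - 14 k$ ($v{\left(k \right)} = k \left(-2\right) 7 = - 2 k 7 = - 14 k$)
$\frac{10492 + 5463}{-11316 + v{\left(114 \right)}} = \frac{10492 + 5463}{-11316 - 1596} = \frac{15955}{-11316 - 1596} = \frac{15955}{-12912} = 15955 \left(- \frac{1}{12912}\right) = - \frac{15955}{12912}$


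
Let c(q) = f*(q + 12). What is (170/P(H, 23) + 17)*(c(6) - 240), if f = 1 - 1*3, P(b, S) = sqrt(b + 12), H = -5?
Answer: -4692 - 46920*sqrt(7)/7 ≈ -22426.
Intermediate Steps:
P(b, S) = sqrt(12 + b)
f = -2 (f = 1 - 3 = -2)
c(q) = -24 - 2*q (c(q) = -2*(q + 12) = -2*(12 + q) = -24 - 2*q)
(170/P(H, 23) + 17)*(c(6) - 240) = (170/(sqrt(12 - 5)) + 17)*((-24 - 2*6) - 240) = (170/(sqrt(7)) + 17)*((-24 - 12) - 240) = (170*(sqrt(7)/7) + 17)*(-36 - 240) = (170*sqrt(7)/7 + 17)*(-276) = (17 + 170*sqrt(7)/7)*(-276) = -4692 - 46920*sqrt(7)/7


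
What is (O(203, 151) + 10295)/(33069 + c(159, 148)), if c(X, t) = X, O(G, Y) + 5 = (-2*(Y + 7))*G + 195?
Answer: -53663/33228 ≈ -1.6150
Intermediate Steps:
O(G, Y) = 190 + G*(-14 - 2*Y) (O(G, Y) = -5 + ((-2*(Y + 7))*G + 195) = -5 + ((-2*(7 + Y))*G + 195) = -5 + ((-14 - 2*Y)*G + 195) = -5 + (G*(-14 - 2*Y) + 195) = -5 + (195 + G*(-14 - 2*Y)) = 190 + G*(-14 - 2*Y))
(O(203, 151) + 10295)/(33069 + c(159, 148)) = ((190 - 14*203 - 2*203*151) + 10295)/(33069 + 159) = ((190 - 2842 - 61306) + 10295)/33228 = (-63958 + 10295)*(1/33228) = -53663*1/33228 = -53663/33228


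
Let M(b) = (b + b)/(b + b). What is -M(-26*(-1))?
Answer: -1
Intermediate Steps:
M(b) = 1 (M(b) = (2*b)/((2*b)) = (2*b)*(1/(2*b)) = 1)
-M(-26*(-1)) = -1*1 = -1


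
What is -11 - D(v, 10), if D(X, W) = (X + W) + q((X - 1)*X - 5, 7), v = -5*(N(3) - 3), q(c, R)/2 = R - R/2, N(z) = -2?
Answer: -53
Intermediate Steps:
q(c, R) = R (q(c, R) = 2*(R - R/2) = 2*(R/2) = R)
v = 25 (v = -5*(-2 - 3) = -5*(-5) = 25)
D(X, W) = 7 + W + X (D(X, W) = (X + W) + 7 = (W + X) + 7 = 7 + W + X)
-11 - D(v, 10) = -11 - (7 + 10 + 25) = -11 - 1*42 = -11 - 42 = -53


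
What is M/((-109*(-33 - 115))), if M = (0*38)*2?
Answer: 0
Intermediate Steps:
M = 0 (M = 0*2 = 0)
M/((-109*(-33 - 115))) = 0/((-109*(-33 - 115))) = 0/((-109*(-148))) = 0/16132 = 0*(1/16132) = 0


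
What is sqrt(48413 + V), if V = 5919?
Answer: 34*sqrt(47) ≈ 233.09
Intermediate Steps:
sqrt(48413 + V) = sqrt(48413 + 5919) = sqrt(54332) = 34*sqrt(47)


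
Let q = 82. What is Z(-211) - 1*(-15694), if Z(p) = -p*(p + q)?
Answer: -11525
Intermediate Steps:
Z(p) = -p*(82 + p) (Z(p) = -p*(p + 82) = -p*(82 + p))
Z(-211) - 1*(-15694) = -1*(-211)*(82 - 211) - 1*(-15694) = -1*(-211)*(-129) + 15694 = -27219 + 15694 = -11525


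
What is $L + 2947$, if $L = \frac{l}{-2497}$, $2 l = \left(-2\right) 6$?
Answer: $\frac{7358665}{2497} \approx 2947.0$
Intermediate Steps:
$l = -6$ ($l = \frac{\left(-2\right) 6}{2} = \frac{1}{2} \left(-12\right) = -6$)
$L = \frac{6}{2497}$ ($L = - \frac{6}{-2497} = \left(-6\right) \left(- \frac{1}{2497}\right) = \frac{6}{2497} \approx 0.0024029$)
$L + 2947 = \frac{6}{2497} + 2947 = \frac{7358665}{2497}$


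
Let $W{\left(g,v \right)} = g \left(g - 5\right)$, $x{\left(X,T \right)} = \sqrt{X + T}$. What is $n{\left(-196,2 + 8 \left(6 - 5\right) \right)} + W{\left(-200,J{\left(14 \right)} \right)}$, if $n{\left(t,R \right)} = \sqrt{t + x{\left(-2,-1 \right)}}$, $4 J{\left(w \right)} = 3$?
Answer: $41000 + \sqrt{-196 + i \sqrt{3}} \approx 41000.0 + 14.0 i$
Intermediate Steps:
$J{\left(w \right)} = \frac{3}{4}$ ($J{\left(w \right)} = \frac{1}{4} \cdot 3 = \frac{3}{4}$)
$x{\left(X,T \right)} = \sqrt{T + X}$
$W{\left(g,v \right)} = g \left(-5 + g\right)$
$n{\left(t,R \right)} = \sqrt{t + i \sqrt{3}}$ ($n{\left(t,R \right)} = \sqrt{t + \sqrt{-1 - 2}} = \sqrt{t + \sqrt{-3}} = \sqrt{t + i \sqrt{3}}$)
$n{\left(-196,2 + 8 \left(6 - 5\right) \right)} + W{\left(-200,J{\left(14 \right)} \right)} = \sqrt{-196 + i \sqrt{3}} - 200 \left(-5 - 200\right) = \sqrt{-196 + i \sqrt{3}} - -41000 = \sqrt{-196 + i \sqrt{3}} + 41000 = 41000 + \sqrt{-196 + i \sqrt{3}}$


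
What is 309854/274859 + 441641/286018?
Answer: 210012824991/78614621462 ≈ 2.6714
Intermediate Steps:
309854/274859 + 441641/286018 = 210012824991/78614621462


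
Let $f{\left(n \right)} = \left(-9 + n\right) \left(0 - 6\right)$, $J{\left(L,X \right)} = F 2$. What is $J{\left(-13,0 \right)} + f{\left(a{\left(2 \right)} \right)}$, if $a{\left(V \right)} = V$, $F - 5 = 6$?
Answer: $64$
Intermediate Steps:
$F = 11$ ($F = 5 + 6 = 11$)
$J{\left(L,X \right)} = 22$ ($J{\left(L,X \right)} = 11 \cdot 2 = 22$)
$f{\left(n \right)} = 54 - 6 n$ ($f{\left(n \right)} = \left(-9 + n\right) \left(-6\right) = 54 - 6 n$)
$J{\left(-13,0 \right)} + f{\left(a{\left(2 \right)} \right)} = 22 + \left(54 - 12\right) = 22 + 42 = 64$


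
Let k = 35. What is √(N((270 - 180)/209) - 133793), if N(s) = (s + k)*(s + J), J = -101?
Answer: 8*I*√93747777/209 ≈ 370.62*I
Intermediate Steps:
N(s) = (-101 + s)*(35 + s) (N(s) = (s + 35)*(s - 101) = (35 + s)*(-101 + s) = (-101 + s)*(35 + s))
√(N((270 - 180)/209) - 133793) = √((-3535 + ((270 - 180)/209)² - 66*(270 - 180)/209) - 133793) = √((-3535 + (90*(1/209))² - 5940/209) - 133793) = √((-3535 + (90/209)² - 66*90/209) - 133793) = √((-3535 + 8100/43681 - 540/19) - 133793) = √(-155645695/43681 - 133793) = √(-5999857728/43681) = 8*I*√93747777/209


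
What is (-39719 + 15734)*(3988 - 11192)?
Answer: 172787940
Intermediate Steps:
(-39719 + 15734)*(3988 - 11192) = -23985*(-7204) = 172787940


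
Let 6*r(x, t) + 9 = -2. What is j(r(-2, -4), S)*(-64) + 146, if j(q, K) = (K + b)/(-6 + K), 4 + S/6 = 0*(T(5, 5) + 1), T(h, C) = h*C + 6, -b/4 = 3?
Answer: 346/5 ≈ 69.200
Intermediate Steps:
b = -12 (b = -4*3 = -12)
T(h, C) = 6 + C*h (T(h, C) = C*h + 6 = 6 + C*h)
r(x, t) = -11/6 (r(x, t) = -3/2 + (1/6)*(-2) = -3/2 - 1/3 = -11/6)
S = -24 (S = -24 + 6*(0*((6 + 5*5) + 1)) = -24 + 6*(0*((6 + 25) + 1)) = -24 + 6*(0*(31 + 1)) = -24 + 6*(0*32) = -24 + 6*0 = -24 + 0 = -24)
j(q, K) = (-12 + K)/(-6 + K) (j(q, K) = (K - 12)/(-6 + K) = (-12 + K)/(-6 + K))
j(r(-2, -4), S)*(-64) + 146 = ((-12 - 24)/(-6 - 24))*(-64) + 146 = (-36/(-30))*(-64) + 146 = -1/30*(-36)*(-64) + 146 = (6/5)*(-64) + 146 = -384/5 + 146 = 346/5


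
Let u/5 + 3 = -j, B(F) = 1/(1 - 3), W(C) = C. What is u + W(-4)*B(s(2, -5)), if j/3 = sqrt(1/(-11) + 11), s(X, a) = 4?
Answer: -13 - 30*sqrt(330)/11 ≈ -62.543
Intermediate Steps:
B(F) = -1/2 (B(F) = 1/(-2) = -1/2)
j = 6*sqrt(330)/11 (j = 3*sqrt(1/(-11) + 11) = 3*sqrt(-1/11 + 11) = 3*sqrt(120/11) = 3*(2*sqrt(330)/11) = 6*sqrt(330)/11 ≈ 9.9087)
u = -15 - 30*sqrt(330)/11 (u = -15 + 5*(-6*sqrt(330)/11) = -15 - 30*sqrt(330)/11 ≈ -64.543)
u + W(-4)*B(s(2, -5)) = (-15 - 30*sqrt(330)/11) - 4*(-1/2) = (-15 - 30*sqrt(330)/11) + 2 = -13 - 30*sqrt(330)/11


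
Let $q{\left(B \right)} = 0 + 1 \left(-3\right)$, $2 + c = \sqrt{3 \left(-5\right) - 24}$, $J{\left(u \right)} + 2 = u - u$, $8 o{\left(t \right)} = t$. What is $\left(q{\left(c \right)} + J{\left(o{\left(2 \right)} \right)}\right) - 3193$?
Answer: $-3198$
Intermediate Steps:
$o{\left(t \right)} = \frac{t}{8}$
$J{\left(u \right)} = -2$ ($J{\left(u \right)} = -2 + \left(u - u\right) = -2 + 0 = -2$)
$c = -2 + i \sqrt{39}$ ($c = -2 + \sqrt{3 \left(-5\right) - 24} = -2 + \sqrt{-15 - 24} = -2 + \sqrt{-39} = -2 + i \sqrt{39} \approx -2.0 + 6.245 i$)
$q{\left(B \right)} = -3$ ($q{\left(B \right)} = 0 - 3 = -3$)
$\left(q{\left(c \right)} + J{\left(o{\left(2 \right)} \right)}\right) - 3193 = \left(-3 - 2\right) - 3193 = -5 - 3193 = -3198$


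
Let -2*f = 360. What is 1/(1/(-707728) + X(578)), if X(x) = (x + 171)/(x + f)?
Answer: 140837872/265043937 ≈ 0.53138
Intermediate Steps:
f = -180 (f = -½*360 = -180)
X(x) = (171 + x)/(-180 + x) (X(x) = (x + 171)/(x - 180) = (171 + x)/(-180 + x))
1/(1/(-707728) + X(578)) = 1/(1/(-707728) + (171 + 578)/(-180 + 578)) = 1/(-1/707728 + 749/398) = 1/(265043937/140837872) = 140837872/265043937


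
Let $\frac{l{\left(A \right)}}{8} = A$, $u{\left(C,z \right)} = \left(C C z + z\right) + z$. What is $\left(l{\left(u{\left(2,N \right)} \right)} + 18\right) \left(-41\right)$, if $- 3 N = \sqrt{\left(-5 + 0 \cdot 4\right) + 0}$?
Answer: $-738 + 656 i \sqrt{5} \approx -738.0 + 1466.9 i$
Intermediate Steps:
$N = - \frac{i \sqrt{5}}{3}$ ($N = - \frac{\sqrt{\left(-5 + 0 \cdot 4\right) + 0}}{3} = - \frac{\sqrt{\left(-5 + 0\right) + 0}}{3} = - \frac{\sqrt{-5 + 0}}{3} = - \frac{\sqrt{-5}}{3} = - \frac{i \sqrt{5}}{3} \approx - 0.74536 i$)
$u{\left(C,z \right)} = 2 z + z C^{2}$ ($u{\left(C,z \right)} = \left(C^{2} z + z\right) + z = \left(z C^{2} + z\right) + z = \left(z + z C^{2}\right) + z = 2 z + z C^{2}$)
$l{\left(A \right)} = 8 A$
$\left(l{\left(u{\left(2,N \right)} \right)} + 18\right) \left(-41\right) = \left(8 - \frac{i \sqrt{5}}{3} \left(2 + 2^{2}\right) + 18\right) \left(-41\right) = \left(8 - \frac{i \sqrt{5}}{3} \left(2 + 4\right) + 18\right) \left(-41\right) = \left(8 - \frac{i \sqrt{5}}{3} \cdot 6 + 18\right) \left(-41\right) = \left(8 \left(- 2 i \sqrt{5}\right) + 18\right) \left(-41\right) = \left(- 16 i \sqrt{5} + 18\right) \left(-41\right) = \left(18 - 16 i \sqrt{5}\right) \left(-41\right) = -738 + 656 i \sqrt{5}$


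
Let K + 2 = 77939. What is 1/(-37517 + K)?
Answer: 1/40420 ≈ 2.4740e-5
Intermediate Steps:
K = 77937 (K = -2 + 77939 = 77937)
1/(-37517 + K) = 1/(-37517 + 77937) = 1/40420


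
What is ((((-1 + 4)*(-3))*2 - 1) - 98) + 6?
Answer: -111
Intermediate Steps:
((((-1 + 4)*(-3))*2 - 1) - 98) + 6 = (((3*(-3))*2 - 1) - 98) + 6 = ((-9*2 - 1) - 98) + 6 = ((-18 - 1) - 98) + 6 = (-19 - 98) + 6 = -117 + 6 = -111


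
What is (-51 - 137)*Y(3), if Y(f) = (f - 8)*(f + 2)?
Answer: 4700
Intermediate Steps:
Y(f) = (-8 + f)*(2 + f)
(-51 - 137)*Y(3) = (-51 - 137)*(-16 + 3**2 - 6*3) = -188*(-16 + 9 - 18) = -188*(-25) = 4700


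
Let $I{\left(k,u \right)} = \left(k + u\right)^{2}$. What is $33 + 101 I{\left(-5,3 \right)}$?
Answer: $437$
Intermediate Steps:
$33 + 101 I{\left(-5,3 \right)} = 33 + 101 \left(-5 + 3\right)^{2} = 33 + 101 \left(-2\right)^{2} = 33 + 101 \cdot 4 = 33 + 404 = 437$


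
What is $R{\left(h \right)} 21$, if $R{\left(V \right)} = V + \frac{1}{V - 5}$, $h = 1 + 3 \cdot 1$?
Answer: $63$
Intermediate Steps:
$h = 4$ ($h = 1 + 3 = 4$)
$R{\left(V \right)} = V + \frac{1}{-5 + V}$
$R{\left(h \right)} 21 = \frac{1 + 4^{2} - 20}{-5 + 4} \cdot 21 = \frac{1 + 16 - 20}{-1} \cdot 21 = \left(-1\right) \left(-3\right) 21 = 3 \cdot 21 = 63$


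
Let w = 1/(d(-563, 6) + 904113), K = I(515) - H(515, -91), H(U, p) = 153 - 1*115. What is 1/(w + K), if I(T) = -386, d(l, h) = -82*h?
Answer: -903621/383135303 ≈ -0.0023585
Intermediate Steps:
H(U, p) = 38 (H(U, p) = 153 - 115 = 38)
K = -424 (K = -386 - 1*38 = -386 - 38 = -424)
w = 1/903621 (w = 1/(-82*6 + 904113) = 1/(-492 + 904113) = 1/903621 ≈ 1.1067e-6)
1/(w + K) = 1/(1/903621 - 424) = 1/(-383135303/903621) = -903621/383135303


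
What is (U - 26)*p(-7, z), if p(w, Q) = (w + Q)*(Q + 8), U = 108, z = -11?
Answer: 4428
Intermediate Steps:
p(w, Q) = (8 + Q)*(Q + w) (p(w, Q) = (Q + w)*(8 + Q) = (8 + Q)*(Q + w))
(U - 26)*p(-7, z) = (108 - 26)*((-11)² + 8*(-11) + 8*(-7) - 11*(-7)) = 82*(121 - 88 - 56 + 77) = 82*54 = 4428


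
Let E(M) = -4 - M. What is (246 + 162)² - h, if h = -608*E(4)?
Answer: 161600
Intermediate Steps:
h = 4864 (h = -608*(-4 - 1*4) = -608*(-4 - 4) = -608*(-8) = 4864)
(246 + 162)² - h = (246 + 162)² - 1*4864 = 408² - 4864 = 166464 - 4864 = 161600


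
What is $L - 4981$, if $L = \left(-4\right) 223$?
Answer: $-5873$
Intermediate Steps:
$L = -892$
$L - 4981 = -892 - 4981 = -5873$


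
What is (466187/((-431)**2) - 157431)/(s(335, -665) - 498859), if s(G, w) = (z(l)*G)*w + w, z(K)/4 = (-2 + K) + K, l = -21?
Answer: -7311018451/1797649878659 ≈ -0.0040670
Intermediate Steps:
z(K) = -8 + 8*K (z(K) = 4*((-2 + K) + K) = 4*(-2 + 2*K) = -8 + 8*K)
s(G, w) = w - 176*G*w (s(G, w) = ((-8 + 8*(-21))*G)*w + w = ((-8 - 168)*G)*w + w = (-176*G)*w + w = -176*G*w + w = w - 176*G*w)
(466187/((-431)**2) - 157431)/(s(335, -665) - 498859) = (466187/((-431)**2) - 157431)/(-665*(1 - 176*335) - 498859) = (466187/185761 - 157431)/(-665*(1 - 58960) - 498859) = (466187*(1/185761) - 157431)/(-665*(-58959) - 498859) = (466187/185761 - 157431)/(39207735 - 498859) = -29244073804/185761/38708876 = -29244073804/185761*1/38708876 = -7311018451/1797649878659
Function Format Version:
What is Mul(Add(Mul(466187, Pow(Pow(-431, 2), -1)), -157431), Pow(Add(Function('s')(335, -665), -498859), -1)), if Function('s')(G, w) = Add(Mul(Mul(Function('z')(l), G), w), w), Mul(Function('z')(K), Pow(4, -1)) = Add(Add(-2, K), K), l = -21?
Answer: Rational(-7311018451, 1797649878659) ≈ -0.0040670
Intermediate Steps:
Function('z')(K) = Add(-8, Mul(8, K)) (Function('z')(K) = Mul(4, Add(Add(-2, K), K)) = Mul(4, Add(-2, Mul(2, K))) = Add(-8, Mul(8, K)))
Function('s')(G, w) = Add(w, Mul(-176, G, w)) (Function('s')(G, w) = Add(Mul(Mul(Add(-8, Mul(8, -21)), G), w), w) = Add(Mul(Mul(Add(-8, -168), G), w), w) = Add(Mul(Mul(-176, G), w), w) = Add(Mul(-176, G, w), w) = Add(w, Mul(-176, G, w)))
Mul(Add(Mul(466187, Pow(Pow(-431, 2), -1)), -157431), Pow(Add(Function('s')(335, -665), -498859), -1)) = Mul(Add(Mul(466187, Pow(Pow(-431, 2), -1)), -157431), Pow(Add(Mul(-665, Add(1, Mul(-176, 335))), -498859), -1)) = Mul(Add(Mul(466187, Pow(185761, -1)), -157431), Pow(Add(Mul(-665, Add(1, -58960)), -498859), -1)) = Mul(Add(Mul(466187, Rational(1, 185761)), -157431), Pow(Add(Mul(-665, -58959), -498859), -1)) = Mul(Add(Rational(466187, 185761), -157431), Pow(Add(39207735, -498859), -1)) = Mul(Rational(-29244073804, 185761), Pow(38708876, -1)) = Mul(Rational(-29244073804, 185761), Rational(1, 38708876)) = Rational(-7311018451, 1797649878659)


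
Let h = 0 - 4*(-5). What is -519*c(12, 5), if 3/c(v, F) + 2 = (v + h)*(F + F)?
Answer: -519/106 ≈ -4.8962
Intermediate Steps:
h = 20 (h = 0 + 20 = 20)
c(v, F) = 3/(-2 + 2*F*(20 + v)) (c(v, F) = 3/(-2 + (v + 20)*(F + F)) = 3/(-2 + (20 + v)*(2*F)) = 3/(-2 + 2*F*(20 + v)))
-519*c(12, 5) = -1557/(2*(-1 + 20*5 + 5*12)) = -1557/(2*(-1 + 100 + 60)) = -1557/(2*159) = -519*1/106 = -519/106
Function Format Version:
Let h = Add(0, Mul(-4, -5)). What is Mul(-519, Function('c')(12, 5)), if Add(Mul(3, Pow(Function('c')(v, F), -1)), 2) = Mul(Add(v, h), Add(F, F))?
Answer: Rational(-519, 106) ≈ -4.8962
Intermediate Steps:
h = 20 (h = Add(0, 20) = 20)
Function('c')(v, F) = Mul(3, Pow(Add(-2, Mul(2, F, Add(20, v))), -1)) (Function('c')(v, F) = Mul(3, Pow(Add(-2, Mul(Add(v, 20), Add(F, F))), -1)) = Mul(3, Pow(Add(-2, Mul(Add(20, v), Mul(2, F))), -1)) = Mul(3, Pow(Add(-2, Mul(2, F, Add(20, v))), -1)))
Mul(-519, Function('c')(12, 5)) = Mul(-519, Mul(Rational(3, 2), Pow(Add(-1, Mul(20, 5), Mul(5, 12)), -1))) = Mul(-519, Mul(Rational(3, 2), Pow(Add(-1, 100, 60), -1))) = Mul(-519, Mul(Rational(3, 2), Pow(159, -1))) = Mul(-519, Mul(Rational(3, 2), Rational(1, 159))) = Mul(-519, Rational(1, 106)) = Rational(-519, 106)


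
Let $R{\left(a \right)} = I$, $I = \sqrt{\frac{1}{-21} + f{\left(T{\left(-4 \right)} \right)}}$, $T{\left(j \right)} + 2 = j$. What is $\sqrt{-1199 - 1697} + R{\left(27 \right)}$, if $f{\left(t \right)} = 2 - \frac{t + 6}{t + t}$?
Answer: $\frac{\sqrt{861}}{21} + 4 i \sqrt{181} \approx 1.3973 + 53.815 i$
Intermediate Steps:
$T{\left(j \right)} = -2 + j$
$f{\left(t \right)} = 2 - \frac{6 + t}{2 t}$
$I = \frac{\sqrt{861}}{21}$ ($I = \sqrt{\frac{1}{-21} + \left(\frac{3}{2} - \frac{3}{-2 - 4}\right)} = \sqrt{- \frac{1}{21} + \left(\frac{3}{2} - \frac{3}{-6}\right)} = \sqrt{- \frac{1}{21} + \left(\frac{3}{2} - - \frac{1}{2}\right)} = \sqrt{- \frac{1}{21} + \left(\frac{3}{2} + \frac{1}{2}\right)} = \sqrt{- \frac{1}{21} + 2} = \sqrt{\frac{41}{21}} = \frac{\sqrt{861}}{21} \approx 1.3973$)
$R{\left(a \right)} = \frac{\sqrt{861}}{21}$
$\sqrt{-1199 - 1697} + R{\left(27 \right)} = \sqrt{-1199 - 1697} + \frac{\sqrt{861}}{21} = \sqrt{-2896} + \frac{\sqrt{861}}{21} = 4 i \sqrt{181} + \frac{\sqrt{861}}{21} = \frac{\sqrt{861}}{21} + 4 i \sqrt{181}$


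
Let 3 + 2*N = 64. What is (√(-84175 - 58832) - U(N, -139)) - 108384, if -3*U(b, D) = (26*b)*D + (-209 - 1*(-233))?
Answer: -435355/3 + I*√143007 ≈ -1.4512e+5 + 378.16*I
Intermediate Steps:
N = 61/2 (N = -3/2 + (½)*64 = -3/2 + 32 = 61/2 ≈ 30.500)
U(b, D) = -8 - 26*D*b/3 (U(b, D) = -((26*b)*D + (-209 - 1*(-233)))/3 = -(26*D*b + (-209 + 233))/3 = -(26*D*b + 24)/3 = -(24 + 26*D*b)/3 = -8 - 26*D*b/3)
(√(-84175 - 58832) - U(N, -139)) - 108384 = (√(-84175 - 58832) - (-8 - 26/3*(-139)*61/2)) - 108384 = (√(-143007) - (-8 + 110227/3)) - 108384 = (I*√143007 - 1*110203/3) - 108384 = (I*√143007 - 110203/3) - 108384 = (-110203/3 + I*√143007) - 108384 = -435355/3 + I*√143007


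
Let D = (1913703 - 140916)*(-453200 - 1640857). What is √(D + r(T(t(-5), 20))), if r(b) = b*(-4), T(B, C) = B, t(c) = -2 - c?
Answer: I*√3712317026871 ≈ 1.9267e+6*I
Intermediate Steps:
D = -3712317026859 (D = 1772787*(-2094057) = -3712317026859)
r(b) = -4*b
√(D + r(T(t(-5), 20))) = √(-3712317026859 - 4*(-2 - 1*(-5))) = √(-3712317026859 - 4*(-2 + 5)) = √(-3712317026859 - 4*3) = √(-3712317026859 - 12) = √(-3712317026871) = I*√3712317026871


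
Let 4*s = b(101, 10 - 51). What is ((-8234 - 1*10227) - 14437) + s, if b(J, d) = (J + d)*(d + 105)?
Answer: -31938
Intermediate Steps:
b(J, d) = (105 + d)*(J + d) (b(J, d) = (J + d)*(105 + d) = (105 + d)*(J + d))
s = 960 (s = ((10 - 51)² + 105*101 + 105*(10 - 51) + 101*(10 - 51))/4 = ((-41)² + 10605 + 105*(-41) + 101*(-41))/4 = (1681 + 10605 - 4305 - 4141)/4 = (¼)*3840 = 960)
((-8234 - 1*10227) - 14437) + s = ((-8234 - 1*10227) - 14437) + 960 = ((-8234 - 10227) - 14437) + 960 = (-18461 - 14437) + 960 = -32898 + 960 = -31938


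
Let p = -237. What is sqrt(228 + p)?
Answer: 3*I ≈ 3.0*I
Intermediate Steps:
sqrt(228 + p) = sqrt(228 - 237) = sqrt(-9) = 3*I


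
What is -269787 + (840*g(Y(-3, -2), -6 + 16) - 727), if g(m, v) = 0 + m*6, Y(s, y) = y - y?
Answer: -270514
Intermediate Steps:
Y(s, y) = 0
g(m, v) = 6*m (g(m, v) = 0 + 6*m = 6*m)
-269787 + (840*g(Y(-3, -2), -6 + 16) - 727) = -269787 + (840*(6*0) - 727) = -269787 + (840*0 - 727) = -269787 + (0 - 727) = -269787 - 727 = -270514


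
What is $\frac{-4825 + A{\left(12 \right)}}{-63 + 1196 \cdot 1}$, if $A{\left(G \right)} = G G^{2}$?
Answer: $- \frac{3097}{1133} \approx -2.7335$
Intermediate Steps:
$A{\left(G \right)} = G^{3}$
$\frac{-4825 + A{\left(12 \right)}}{-63 + 1196 \cdot 1} = \frac{-4825 + 12^{3}}{-63 + 1196 \cdot 1} = \frac{-4825 + 1728}{-63 + 1196} = - \frac{3097}{1133}$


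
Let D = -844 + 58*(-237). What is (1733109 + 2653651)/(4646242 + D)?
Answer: 1096690/1157913 ≈ 0.94713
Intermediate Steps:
D = -14590 (D = -844 - 13746 = -14590)
(1733109 + 2653651)/(4646242 + D) = (1733109 + 2653651)/(4646242 - 14590) = 4386760/4631652 = 4386760*(1/4631652) = 1096690/1157913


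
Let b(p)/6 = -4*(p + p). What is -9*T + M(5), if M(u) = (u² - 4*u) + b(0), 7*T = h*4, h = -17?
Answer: 647/7 ≈ 92.429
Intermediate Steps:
b(p) = -48*p (b(p) = 6*(-4*(p + p)) = 6*(-8*p) = -48*p)
T = -68/7 (T = (-17*4)/7 = (⅐)*(-68) = -68/7 ≈ -9.7143)
M(u) = u² - 4*u (M(u) = (u² - 4*u) - 48*0 = (u² - 4*u) + 0 = u² - 4*u)
-9*T + M(5) = -9*(-68/7) + 5*(-4 + 5) = 612/7 + 5*1 = 612/7 + 5 = 647/7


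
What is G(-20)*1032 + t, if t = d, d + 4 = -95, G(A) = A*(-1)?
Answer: 20541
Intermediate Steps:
G(A) = -A
d = -99 (d = -4 - 95 = -99)
t = -99
G(-20)*1032 + t = -1*(-20)*1032 - 99 = 20*1032 - 99 = 20640 - 99 = 20541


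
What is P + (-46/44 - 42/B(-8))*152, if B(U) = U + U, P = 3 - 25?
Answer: 2399/11 ≈ 218.09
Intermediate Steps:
P = -22
B(U) = 2*U
P + (-46/44 - 42/B(-8))*152 = -22 + (-46/44 - 42/(2*(-8)))*152 = -22 + (-46*1/44 - 42/(-16))*152 = -22 + (-23/22 - 42*(-1/16))*152 = -22 + (-23/22 + 21/8)*152 = -22 + (139/88)*152 = -22 + 2641/11 = 2399/11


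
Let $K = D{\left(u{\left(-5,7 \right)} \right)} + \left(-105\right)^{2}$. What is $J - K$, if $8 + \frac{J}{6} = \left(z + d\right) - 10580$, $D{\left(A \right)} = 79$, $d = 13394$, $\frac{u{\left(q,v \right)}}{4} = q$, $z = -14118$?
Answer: $-78976$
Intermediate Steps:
$u{\left(q,v \right)} = 4 q$
$K = 11104$ ($K = 79 + \left(-105\right)^{2} = 79 + 11025 = 11104$)
$J = -67872$ ($J = -48 + 6 \left(\left(-14118 + 13394\right) - 10580\right) = -48 + 6 \left(-724 - 10580\right) = -48 + 6 \left(-11304\right) = -48 - 67824 = -67872$)
$J - K = -67872 - 11104 = -78976$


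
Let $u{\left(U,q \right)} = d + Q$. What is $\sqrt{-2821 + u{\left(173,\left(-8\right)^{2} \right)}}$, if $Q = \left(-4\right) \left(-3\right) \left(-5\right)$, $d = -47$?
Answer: $4 i \sqrt{183} \approx 54.111 i$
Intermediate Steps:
$Q = -60$ ($Q = 12 \left(-5\right) = -60$)
$u{\left(U,q \right)} = -107$ ($u{\left(U,q \right)} = -47 - 60 = -107$)
$\sqrt{-2821 + u{\left(173,\left(-8\right)^{2} \right)}} = \sqrt{-2821 - 107} = \sqrt{-2928} = 4 i \sqrt{183}$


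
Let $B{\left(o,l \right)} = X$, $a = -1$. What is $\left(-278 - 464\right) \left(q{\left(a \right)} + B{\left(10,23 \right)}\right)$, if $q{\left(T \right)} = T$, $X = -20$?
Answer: $15582$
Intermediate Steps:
$B{\left(o,l \right)} = -20$
$\left(-278 - 464\right) \left(q{\left(a \right)} + B{\left(10,23 \right)}\right) = \left(-278 - 464\right) \left(-1 - 20\right) = \left(-742\right) \left(-21\right) = 15582$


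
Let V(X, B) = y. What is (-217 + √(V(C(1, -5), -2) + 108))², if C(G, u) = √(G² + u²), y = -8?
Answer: 42849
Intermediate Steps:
V(X, B) = -8
(-217 + √(V(C(1, -5), -2) + 108))² = (-217 + √(-8 + 108))² = (-217 + √100)² = (-217 + 10)² = (-207)² = 42849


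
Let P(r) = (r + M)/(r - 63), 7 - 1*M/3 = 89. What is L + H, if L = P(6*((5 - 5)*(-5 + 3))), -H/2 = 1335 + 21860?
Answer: -974108/21 ≈ -46386.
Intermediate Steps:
M = -246 (M = 21 - 3*89 = 21 - 267 = -246)
H = -46390 (H = -2*(1335 + 21860) = -2*23195 = -46390)
P(r) = (-246 + r)/(-63 + r) (P(r) = (r - 246)/(r - 63) = (-246 + r)/(-63 + r))
L = 82/21 (L = (-246 + 6*((5 - 5)*(-5 + 3)))/(-63 + 6*((5 - 5)*(-5 + 3))) = (-246 + 6*(0*(-2)))/(-63 + 6*(0*(-2))) = (-246 + 6*0)/(-63 + 6*0) = (-246 + 0)/(-63 + 0) = -246/(-63) = -1/63*(-246) = 82/21 ≈ 3.9048)
L + H = 82/21 - 46390 = -974108/21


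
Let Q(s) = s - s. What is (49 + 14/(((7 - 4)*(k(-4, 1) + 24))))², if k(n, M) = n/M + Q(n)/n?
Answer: 2181529/900 ≈ 2423.9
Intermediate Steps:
Q(s) = 0
k(n, M) = n/M (k(n, M) = n/M + 0/n = n/M + 0 = n/M)
(49 + 14/(((7 - 4)*(k(-4, 1) + 24))))² = (49 + 14/(((7 - 4)*(-4/1 + 24))))² = (49 + 14/((3*(-4*1 + 24))))² = (49 + 14/((3*(-4 + 24))))² = (49 + 14/((3*20)))² = (49 + 14/60)² = (49 + 14*(1/60))² = (49 + 7/30)² = (1477/30)² = 2181529/900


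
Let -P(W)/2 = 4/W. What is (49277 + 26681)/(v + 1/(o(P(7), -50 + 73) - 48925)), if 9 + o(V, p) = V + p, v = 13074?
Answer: 26006879830/4476341483 ≈ 5.8099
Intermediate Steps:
P(W) = -8/W
o(V, p) = -9 + V + p (o(V, p) = -9 + (V + p) = -9 + V + p)
(49277 + 26681)/(v + 1/(o(P(7), -50 + 73) - 48925)) = (49277 + 26681)/(13074 + 1/((-9 - 8/7 + (-50 + 73)) - 48925)) = 75958/(13074 + 1/((-9 - 8*⅐ + 23) - 48925)) = 75958/(13074 + 1/((-9 - 8/7 + 23) - 48925)) = 75958/(13074 + 1/(90/7 - 48925)) = 75958/(13074 + 1/(-342385/7)) = 75958/(13074 - 7/342385) = 75958/(4476341483/342385) = 75958*(342385/4476341483) = 26006879830/4476341483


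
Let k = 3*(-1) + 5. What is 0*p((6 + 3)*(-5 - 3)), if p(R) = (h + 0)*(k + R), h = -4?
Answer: 0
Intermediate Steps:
k = 2 (k = -3 + 5 = 2)
p(R) = -8 - 4*R (p(R) = (-4 + 0)*(2 + R) = -4*(2 + R) = -8 - 4*R)
0*p((6 + 3)*(-5 - 3)) = 0*(-8 - 4*(6 + 3)*(-5 - 3)) = 0*(-8 - 36*(-8)) = 0*(-8 - 4*(-72)) = 0*(-8 + 288) = 0*280 = 0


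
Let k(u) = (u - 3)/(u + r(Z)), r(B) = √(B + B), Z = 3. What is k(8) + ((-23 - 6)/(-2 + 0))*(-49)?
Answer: -41169/58 - 5*√6/58 ≈ -710.02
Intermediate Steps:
r(B) = √2*√B (r(B) = √(2*B) = √2*√B)
k(u) = (-3 + u)/(u + √6) (k(u) = (u - 3)/(u + √2*√3) = (-3 + u)/(u + √6))
k(8) + ((-23 - 6)/(-2 + 0))*(-49) = (-3 + 8)/(8 + √6) + ((-23 - 6)/(-2 + 0))*(-49) = 5/(8 + √6) - 29/(-2)*(-49) = 5/(8 + √6) - 29*(-½)*(-49) = 5/(8 + √6) + (29/2)*(-49) = 5/(8 + √6) - 1421/2 = -1421/2 + 5/(8 + √6)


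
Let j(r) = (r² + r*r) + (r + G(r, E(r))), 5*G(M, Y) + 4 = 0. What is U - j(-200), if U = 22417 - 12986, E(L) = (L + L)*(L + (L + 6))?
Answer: -351841/5 ≈ -70368.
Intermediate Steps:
E(L) = 2*L*(6 + 2*L) (E(L) = (2*L)*(L + (6 + L)) = (2*L)*(6 + 2*L) = 2*L*(6 + 2*L))
G(M, Y) = -⅘ (G(M, Y) = -⅘ + (⅕)*0 = -⅘ + 0 = -⅘)
U = 9431
j(r) = -⅘ + r + 2*r² (j(r) = (r² + r*r) + (r - ⅘) = (r² + r²) + (-⅘ + r) = 2*r² + (-⅘ + r) = -⅘ + r + 2*r²)
U - j(-200) = 9431 - (-⅘ - 200 + 2*(-200)²) = 9431 - (-⅘ - 200 + 2*40000) = 9431 - (-⅘ - 200 + 80000) = 9431 - 1*398996/5 = 9431 - 398996/5 = -351841/5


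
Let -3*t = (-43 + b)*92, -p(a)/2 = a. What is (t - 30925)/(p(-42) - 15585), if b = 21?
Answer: 90751/46503 ≈ 1.9515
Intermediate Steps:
p(a) = -2*a
t = 2024/3 (t = -(-43 + 21)*92/3 = -(-22)*92/3 = -⅓*(-2024) = 2024/3 ≈ 674.67)
(t - 30925)/(p(-42) - 15585) = (2024/3 - 30925)/(-2*(-42) - 15585) = -90751/(3*(84 - 15585)) = -90751/3/(-15501) = -90751/3*(-1/15501) = 90751/46503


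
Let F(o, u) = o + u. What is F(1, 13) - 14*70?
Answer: -966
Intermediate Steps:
F(1, 13) - 14*70 = (1 + 13) - 14*70 = 14 - 980 = -966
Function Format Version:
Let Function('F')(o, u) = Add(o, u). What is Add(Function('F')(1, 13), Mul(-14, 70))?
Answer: -966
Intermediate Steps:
Add(Function('F')(1, 13), Mul(-14, 70)) = Add(Add(1, 13), Mul(-14, 70)) = Add(14, -980) = -966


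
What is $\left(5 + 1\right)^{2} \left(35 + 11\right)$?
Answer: $1656$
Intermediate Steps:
$\left(5 + 1\right)^{2} \left(35 + 11\right) = 6^{2} \cdot 46 = 36 \cdot 46 = 1656$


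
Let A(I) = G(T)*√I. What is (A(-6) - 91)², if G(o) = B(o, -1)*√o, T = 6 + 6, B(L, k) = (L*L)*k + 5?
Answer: -1382831 + 151788*I*√2 ≈ -1.3828e+6 + 2.1466e+5*I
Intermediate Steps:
B(L, k) = 5 + k*L² (B(L, k) = L²*k + 5 = k*L² + 5 = 5 + k*L²)
T = 12
G(o) = √o*(5 - o²) (G(o) = (5 - o²)*√o = √o*(5 - o²))
A(I) = -278*√3*√I (A(I) = (√12*(5 - 1*12²))*√I = ((2*√3)*(5 - 1*144))*√I = ((2*√3)*(5 - 144))*√I = ((2*√3)*(-139))*√I = (-278*√3)*√I = -278*√3*√I)
(A(-6) - 91)² = (-278*√3*√(-6) - 91)² = (-278*√3*I*√6 - 91)² = (-834*I*√2 - 91)² = (-91 - 834*I*√2)²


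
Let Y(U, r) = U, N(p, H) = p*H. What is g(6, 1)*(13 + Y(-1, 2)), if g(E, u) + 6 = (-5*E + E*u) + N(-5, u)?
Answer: -420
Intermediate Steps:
N(p, H) = H*p
g(E, u) = -6 - 5*E - 5*u + E*u (g(E, u) = -6 + ((-5*E + E*u) + u*(-5)) = -6 + ((-5*E + E*u) - 5*u) = -6 + (-5*E - 5*u + E*u) = -6 - 5*E - 5*u + E*u)
g(6, 1)*(13 + Y(-1, 2)) = (-6 - 5*6 - 5*1 + 6*1)*(13 - 1) = (-6 - 30 - 5 + 6)*12 = -35*12 = -420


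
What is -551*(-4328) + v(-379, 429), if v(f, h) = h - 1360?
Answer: 2383797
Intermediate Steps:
v(f, h) = -1360 + h
-551*(-4328) + v(-379, 429) = -551*(-4328) + (-1360 + 429) = 2384728 - 931 = 2383797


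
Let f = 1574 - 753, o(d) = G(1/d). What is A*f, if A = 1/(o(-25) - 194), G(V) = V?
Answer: -20525/4851 ≈ -4.2311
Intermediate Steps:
o(d) = 1/d
A = -25/4851 (A = 1/(1/(-25) - 194) = 1/(-1/25 - 194) = 1/(-4851/25) = -25/4851 ≈ -0.0051536)
f = 821
A*f = -25/4851*821 = -20525/4851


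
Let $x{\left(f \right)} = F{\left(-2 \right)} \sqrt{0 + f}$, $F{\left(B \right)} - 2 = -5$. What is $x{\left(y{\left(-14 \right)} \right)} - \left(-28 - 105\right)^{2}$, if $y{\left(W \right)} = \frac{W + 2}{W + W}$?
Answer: $-17689 - \frac{3 \sqrt{21}}{7} \approx -17691.0$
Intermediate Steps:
$F{\left(B \right)} = -3$ ($F{\left(B \right)} = 2 - 5 = -3$)
$y{\left(W \right)} = \frac{2 + W}{2 W}$
$x{\left(f \right)} = - 3 \sqrt{f}$ ($x{\left(f \right)} = - 3 \sqrt{0 + f} = - 3 \sqrt{f}$)
$x{\left(y{\left(-14 \right)} \right)} - \left(-28 - 105\right)^{2} = - 3 \sqrt{\frac{2 - 14}{2 \left(-14\right)}} - \left(-28 - 105\right)^{2} = - 3 \sqrt{\frac{1}{2} \left(- \frac{1}{14}\right) \left(-12\right)} - \left(-133\right)^{2} = - 3 \sqrt{\frac{3}{7}} - 17689 = - 3 \frac{\sqrt{21}}{7} - 17689 = - \frac{3 \sqrt{21}}{7} - 17689 = -17689 - \frac{3 \sqrt{21}}{7}$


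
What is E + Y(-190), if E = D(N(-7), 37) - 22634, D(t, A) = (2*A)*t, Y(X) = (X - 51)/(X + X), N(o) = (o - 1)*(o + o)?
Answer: -5451239/380 ≈ -14345.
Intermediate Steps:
N(o) = 2*o*(-1 + o) (N(o) = (-1 + o)*(2*o) = 2*o*(-1 + o))
Y(X) = (-51 + X)/(2*X) (Y(X) = (-51 + X)/((2*X)) = (-51 + X)*(1/(2*X)) = (-51 + X)/(2*X))
D(t, A) = 2*A*t
E = -14346 (E = 2*37*(2*(-7)*(-1 - 7)) - 22634 = 2*37*(2*(-7)*(-8)) - 22634 = 2*37*112 - 22634 = 8288 - 22634 = -14346)
E + Y(-190) = -14346 + (1/2)*(-51 - 190)/(-190) = -14346 + (1/2)*(-1/190)*(-241) = -14346 + 241/380 = -5451239/380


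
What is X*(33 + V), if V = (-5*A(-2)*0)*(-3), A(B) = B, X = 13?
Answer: 429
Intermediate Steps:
V = 0 (V = (-5*(-2)*0)*(-3) = (10*0)*(-3) = 0*(-3) = 0)
X*(33 + V) = 13*(33 + 0) = 13*33 = 429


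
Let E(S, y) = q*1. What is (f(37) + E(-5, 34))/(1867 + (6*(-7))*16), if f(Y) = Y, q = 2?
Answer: 39/1195 ≈ 0.032636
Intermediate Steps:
E(S, y) = 2 (E(S, y) = 2*1 = 2)
(f(37) + E(-5, 34))/(1867 + (6*(-7))*16) = (37 + 2)/(1867 + (6*(-7))*16) = 39/(1867 - 42*16) = 39/(1867 - 672) = 39/1195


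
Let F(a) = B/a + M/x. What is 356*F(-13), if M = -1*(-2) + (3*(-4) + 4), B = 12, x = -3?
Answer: 4984/13 ≈ 383.38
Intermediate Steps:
M = -6 (M = 2 + (-12 + 4) = 2 - 8 = -6)
F(a) = 2 + 12/a (F(a) = 12/a - 6/(-3) = 12/a - 6*(-⅓) = 12/a + 2 = 2 + 12/a)
356*F(-13) = 356*(2 + 12/(-13)) = 356*(2 + 12*(-1/13)) = 356*(2 - 12/13) = 356*(14/13) = 4984/13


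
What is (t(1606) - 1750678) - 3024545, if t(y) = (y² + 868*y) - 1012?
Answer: -802991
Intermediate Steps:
t(y) = -1012 + y² + 868*y
(t(1606) - 1750678) - 3024545 = ((-1012 + 1606² + 868*1606) - 1750678) - 3024545 = ((-1012 + 2579236 + 1394008) - 1750678) - 3024545 = (3972232 - 1750678) - 3024545 = 2221554 - 3024545 = -802991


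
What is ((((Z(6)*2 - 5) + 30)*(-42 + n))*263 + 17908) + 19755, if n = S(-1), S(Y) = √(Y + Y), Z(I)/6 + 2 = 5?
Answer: -636143 + 16043*I*√2 ≈ -6.3614e+5 + 22688.0*I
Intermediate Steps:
Z(I) = 18 (Z(I) = -12 + 6*5 = -12 + 30 = 18)
S(Y) = √2*√Y (S(Y) = √(2*Y) = √2*√Y)
n = I*√2 (n = √2*√(-1) = √2*I = I*√2 ≈ 1.4142*I)
((((Z(6)*2 - 5) + 30)*(-42 + n))*263 + 17908) + 19755 = ((((18*2 - 5) + 30)*(-42 + I*√2))*263 + 17908) + 19755 = ((((36 - 5) + 30)*(-42 + I*√2))*263 + 17908) + 19755 = (((31 + 30)*(-42 + I*√2))*263 + 17908) + 19755 = ((61*(-42 + I*√2))*263 + 17908) + 19755 = ((-2562 + 61*I*√2)*263 + 17908) + 19755 = ((-673806 + 16043*I*√2) + 17908) + 19755 = (-655898 + 16043*I*√2) + 19755 = -636143 + 16043*I*√2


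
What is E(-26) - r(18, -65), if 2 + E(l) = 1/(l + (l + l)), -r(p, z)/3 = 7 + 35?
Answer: 9671/78 ≈ 123.99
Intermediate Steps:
r(p, z) = -126 (r(p, z) = -3*(7 + 35) = -3*42 = -126)
E(l) = -2 + 1/(3*l) (E(l) = -2 + 1/(l + (l + l)) = -2 + 1/(l + 2*l) = -2 + 1/(3*l))
E(-26) - r(18, -65) = (-2 + (1/3)/(-26)) - 1*(-126) = (-2 + (1/3)*(-1/26)) + 126 = (-2 - 1/78) + 126 = -157/78 + 126 = 9671/78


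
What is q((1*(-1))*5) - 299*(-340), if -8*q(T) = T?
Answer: 813285/8 ≈ 1.0166e+5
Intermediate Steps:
q(T) = -T/8
q((1*(-1))*5) - 299*(-340) = -1*(-1)*5/8 - 299*(-340) = -(-1)*5/8 + 101660 = -1/8*(-5) + 101660 = 5/8 + 101660 = 813285/8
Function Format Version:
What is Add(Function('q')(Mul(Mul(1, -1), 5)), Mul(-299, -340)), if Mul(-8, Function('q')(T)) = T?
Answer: Rational(813285, 8) ≈ 1.0166e+5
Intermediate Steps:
Function('q')(T) = Mul(Rational(-1, 8), T)
Add(Function('q')(Mul(Mul(1, -1), 5)), Mul(-299, -340)) = Add(Mul(Rational(-1, 8), Mul(Mul(1, -1), 5)), Mul(-299, -340)) = Add(Mul(Rational(-1, 8), Mul(-1, 5)), 101660) = Add(Mul(Rational(-1, 8), -5), 101660) = Add(Rational(5, 8), 101660) = Rational(813285, 8)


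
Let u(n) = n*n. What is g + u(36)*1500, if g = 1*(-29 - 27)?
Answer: 1943944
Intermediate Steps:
u(n) = n**2
g = -56 (g = 1*(-56) = -56)
g + u(36)*1500 = -56 + 36**2*1500 = -56 + 1296*1500 = -56 + 1944000 = 1943944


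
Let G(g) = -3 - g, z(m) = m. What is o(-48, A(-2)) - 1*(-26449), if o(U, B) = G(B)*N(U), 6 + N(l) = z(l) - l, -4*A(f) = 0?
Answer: 26467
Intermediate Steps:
A(f) = 0 (A(f) = -1/4*0 = 0)
N(l) = -6 (N(l) = -6 + (l - l) = -6 + 0 = -6)
o(U, B) = 18 + 6*B (o(U, B) = (-3 - B)*(-6) = 18 + 6*B)
o(-48, A(-2)) - 1*(-26449) = (18 + 6*0) - 1*(-26449) = (18 + 0) + 26449 = 18 + 26449 = 26467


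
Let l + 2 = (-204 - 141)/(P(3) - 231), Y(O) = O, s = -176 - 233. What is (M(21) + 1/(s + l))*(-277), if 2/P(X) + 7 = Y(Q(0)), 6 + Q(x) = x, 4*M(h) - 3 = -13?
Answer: 85300211/123057 ≈ 693.18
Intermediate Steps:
M(h) = -5/2 (M(h) = ¾ + (¼)*(-13) = ¾ - 13/4 = -5/2)
s = -409
Q(x) = -6 + x
P(X) = -2/13 (P(X) = 2/(-7 + (-6 + 0)) = 2/(-7 - 6) = 2/(-13) = 2*(-1/13) = -2/13)
l = -305/601 (l = -2 + (-204 - 141)/(-2/13 - 231) = -2 - 345/(-3005/13) = -2 - 345*(-13/3005) = -2 + 897/601 = -305/601 ≈ -0.50749)
(M(21) + 1/(s + l))*(-277) = (-5/2 + 1/(-409 - 305/601))*(-277) = (-5/2 + 1/(-246114/601))*(-277) = (-5/2 - 601/246114)*(-277) = -307943/123057*(-277) = 85300211/123057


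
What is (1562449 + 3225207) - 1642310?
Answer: 3145346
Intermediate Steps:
(1562449 + 3225207) - 1642310 = 4787656 - 1642310 = 3145346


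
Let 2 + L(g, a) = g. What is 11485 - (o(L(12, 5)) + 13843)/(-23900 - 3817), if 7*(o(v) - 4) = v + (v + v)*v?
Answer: 318343622/27717 ≈ 11486.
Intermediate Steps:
L(g, a) = -2 + g
o(v) = 4 + v/7 + 2*v²/7 (o(v) = 4 + (v + (v + v)*v)/7 = 4 + (v + (2*v)*v)/7 = 4 + (v + 2*v²)/7 = 4 + (v/7 + 2*v²/7) = 4 + v/7 + 2*v²/7)
11485 - (o(L(12, 5)) + 13843)/(-23900 - 3817) = 11485 - ((4 + (-2 + 12)/7 + 2*(-2 + 12)²/7) + 13843)/(-23900 - 3817) = 11485 - ((4 + (⅐)*10 + (2/7)*10²) + 13843)/(-27717) = 11485 - ((4 + 10/7 + (2/7)*100) + 13843)*(-1)/27717 = 11485 - ((4 + 10/7 + 200/7) + 13843)*(-1)/27717 = 11485 - (34 + 13843)*(-1)/27717 = 11485 - 13877*(-1)/27717 = 11485 - 1*(-13877/27717) = 11485 + 13877/27717 = 318343622/27717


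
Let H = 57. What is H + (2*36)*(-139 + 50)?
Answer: -6351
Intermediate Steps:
H + (2*36)*(-139 + 50) = 57 + (2*36)*(-139 + 50) = 57 + 72*(-89) = 57 - 6408 = -6351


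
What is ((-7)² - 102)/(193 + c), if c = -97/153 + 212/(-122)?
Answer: -494649/1779134 ≈ -0.27803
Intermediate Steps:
c = -22135/9333 (c = -97*1/153 + 212*(-1/122) = -97/153 - 106/61 = -22135/9333 ≈ -2.3717)
((-7)² - 102)/(193 + c) = ((-7)² - 102)/(193 - 22135/9333) = (49 - 102)/(1779134/9333) = -53*9333/1779134 = -494649/1779134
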